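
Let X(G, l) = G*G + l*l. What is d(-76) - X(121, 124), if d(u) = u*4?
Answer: -30321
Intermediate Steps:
d(u) = 4*u
X(G, l) = G² + l²
d(-76) - X(121, 124) = 4*(-76) - (121² + 124²) = -304 - (14641 + 15376) = -304 - 1*30017 = -304 - 30017 = -30321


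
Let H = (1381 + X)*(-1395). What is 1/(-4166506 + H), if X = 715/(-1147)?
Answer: -37/225408862 ≈ -1.6415e-7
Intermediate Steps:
X = -715/1147 (X = 715*(-1/1147) = -715/1147 ≈ -0.62337)
H = -71248140/37 (H = (1381 - 715/1147)*(-1395) = (1583292/1147)*(-1395) = -71248140/37 ≈ -1.9256e+6)
1/(-4166506 + H) = 1/(-4166506 - 71248140/37) = 1/(-225408862/37) = -37/225408862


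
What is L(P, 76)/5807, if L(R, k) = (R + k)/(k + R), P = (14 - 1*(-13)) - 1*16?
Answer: 1/5807 ≈ 0.00017221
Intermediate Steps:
P = 11 (P = (14 + 13) - 16 = 27 - 16 = 11)
L(R, k) = 1 (L(R, k) = (R + k)/(R + k) = 1)
L(P, 76)/5807 = 1/5807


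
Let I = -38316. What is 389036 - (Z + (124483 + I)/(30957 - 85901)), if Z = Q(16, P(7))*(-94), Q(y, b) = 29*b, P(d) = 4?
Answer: 21974389527/54944 ≈ 3.9994e+5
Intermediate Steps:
Z = -10904 (Z = (29*4)*(-94) = 116*(-94) = -10904)
389036 - (Z + (124483 + I)/(30957 - 85901)) = 389036 - (-10904 + (124483 - 38316)/(30957 - 85901)) = 389036 - (-10904 + 86167/(-54944)) = 389036 - (-10904 + 86167*(-1/54944)) = 389036 - (-10904 - 86167/54944) = 389036 - 1*(-599195543/54944) = 389036 + 599195543/54944 = 21974389527/54944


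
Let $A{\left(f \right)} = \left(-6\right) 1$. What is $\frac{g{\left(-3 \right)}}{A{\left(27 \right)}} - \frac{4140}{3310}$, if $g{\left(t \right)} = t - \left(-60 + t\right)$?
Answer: $- \frac{3724}{331} \approx -11.251$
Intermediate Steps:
$g{\left(t \right)} = 60$
$A{\left(f \right)} = -6$
$\frac{g{\left(-3 \right)}}{A{\left(27 \right)}} - \frac{4140}{3310} = \frac{60}{-6} - \frac{4140}{3310} = 60 \left(- \frac{1}{6}\right) - \frac{414}{331} = -10 - \frac{414}{331} = - \frac{3724}{331}$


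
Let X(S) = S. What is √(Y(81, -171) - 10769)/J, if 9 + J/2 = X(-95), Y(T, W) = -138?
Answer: -I*√10907/208 ≈ -0.5021*I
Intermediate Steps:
J = -208 (J = -18 + 2*(-95) = -18 - 190 = -208)
√(Y(81, -171) - 10769)/J = √(-138 - 10769)/(-208) = √(-10907)*(-1/208) = (I*√10907)*(-1/208) = -I*√10907/208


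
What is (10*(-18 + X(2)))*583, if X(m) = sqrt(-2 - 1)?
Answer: -104940 + 5830*I*sqrt(3) ≈ -1.0494e+5 + 10098.0*I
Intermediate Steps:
X(m) = I*sqrt(3) (X(m) = sqrt(-3) = I*sqrt(3))
(10*(-18 + X(2)))*583 = (10*(-18 + I*sqrt(3)))*583 = (-180 + 10*I*sqrt(3))*583 = -104940 + 5830*I*sqrt(3)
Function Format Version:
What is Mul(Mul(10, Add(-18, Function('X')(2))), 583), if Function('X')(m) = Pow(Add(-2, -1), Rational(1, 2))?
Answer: Add(-104940, Mul(5830, I, Pow(3, Rational(1, 2)))) ≈ Add(-1.0494e+5, Mul(10098., I))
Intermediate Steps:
Function('X')(m) = Mul(I, Pow(3, Rational(1, 2))) (Function('X')(m) = Pow(-3, Rational(1, 2)) = Mul(I, Pow(3, Rational(1, 2))))
Mul(Mul(10, Add(-18, Function('X')(2))), 583) = Mul(Mul(10, Add(-18, Mul(I, Pow(3, Rational(1, 2))))), 583) = Mul(Add(-180, Mul(10, I, Pow(3, Rational(1, 2)))), 583) = Add(-104940, Mul(5830, I, Pow(3, Rational(1, 2))))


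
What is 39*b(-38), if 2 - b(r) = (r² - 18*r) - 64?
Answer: -80418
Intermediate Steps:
b(r) = 66 - r² + 18*r (b(r) = 2 - ((r² - 18*r) - 64) = 2 - (-64 + r² - 18*r) = 2 + (64 - r² + 18*r) = 66 - r² + 18*r)
39*b(-38) = 39*(66 - 1*(-38)² + 18*(-38)) = 39*(66 - 1*1444 - 684) = 39*(66 - 1444 - 684) = 39*(-2062) = -80418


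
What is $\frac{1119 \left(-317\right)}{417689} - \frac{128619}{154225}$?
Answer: $- \frac{3497738586}{2078002775} \approx -1.6832$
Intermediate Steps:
$\frac{1119 \left(-317\right)}{417689} - \frac{128619}{154225} = \left(-354723\right) \frac{1}{417689} - \frac{4149}{4975} = - \frac{354723}{417689} - \frac{4149}{4975} = - \frac{3497738586}{2078002775}$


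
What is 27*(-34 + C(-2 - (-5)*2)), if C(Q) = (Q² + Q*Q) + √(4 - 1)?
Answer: 2538 + 27*√3 ≈ 2584.8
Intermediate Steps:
C(Q) = √3 + 2*Q² (C(Q) = (Q² + Q²) + √3 = 2*Q² + √3 = √3 + 2*Q²)
27*(-34 + C(-2 - (-5)*2)) = 27*(-34 + (√3 + 2*(-2 - (-5)*2)²)) = 27*(-34 + (√3 + 2*(-2 - 1*(-10))²)) = 27*(-34 + (√3 + 2*(-2 + 10)²)) = 27*(-34 + (√3 + 2*8²)) = 27*(-34 + (√3 + 2*64)) = 27*(-34 + (√3 + 128)) = 27*(-34 + (128 + √3)) = 27*(94 + √3) = 2538 + 27*√3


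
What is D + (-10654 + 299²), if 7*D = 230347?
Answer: 781576/7 ≈ 1.1165e+5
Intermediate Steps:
D = 230347/7 (D = (⅐)*230347 = 230347/7 ≈ 32907.)
D + (-10654 + 299²) = 230347/7 + (-10654 + 299²) = 230347/7 + (-10654 + 89401) = 230347/7 + 78747 = 781576/7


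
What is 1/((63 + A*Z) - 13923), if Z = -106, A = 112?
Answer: -1/25732 ≈ -3.8862e-5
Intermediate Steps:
1/((63 + A*Z) - 13923) = 1/((63 + 112*(-106)) - 13923) = 1/((63 - 11872) - 13923) = 1/(-11809 - 13923) = 1/(-25732) = -1/25732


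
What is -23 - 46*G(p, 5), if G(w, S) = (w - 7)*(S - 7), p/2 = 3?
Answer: -115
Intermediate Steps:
p = 6 (p = 2*3 = 6)
G(w, S) = (-7 + S)*(-7 + w) (G(w, S) = (-7 + w)*(-7 + S) = (-7 + S)*(-7 + w))
-23 - 46*G(p, 5) = -23 - 46*(49 - 7*5 - 7*6 + 5*6) = -23 - 46*(49 - 35 - 42 + 30) = -23 - 46*2 = -23 - 92 = -115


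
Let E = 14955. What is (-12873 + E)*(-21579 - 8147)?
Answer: -61889532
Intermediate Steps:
(-12873 + E)*(-21579 - 8147) = (-12873 + 14955)*(-21579 - 8147) = 2082*(-29726) = -61889532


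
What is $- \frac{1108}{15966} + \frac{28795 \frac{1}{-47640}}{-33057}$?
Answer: $- \frac{19382866343}{279375814152} \approx -0.069379$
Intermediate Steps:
$- \frac{1108}{15966} + \frac{28795 \frac{1}{-47640}}{-33057} = \left(-1108\right) \frac{1}{15966} + 28795 \left(- \frac{1}{47640}\right) \left(- \frac{1}{33057}\right) = - \frac{554}{7983} - - \frac{5759}{314967096} = - \frac{554}{7983} + \frac{5759}{314967096} = - \frac{19382866343}{279375814152}$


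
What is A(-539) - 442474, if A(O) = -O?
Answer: -441935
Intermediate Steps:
A(-539) - 442474 = -1*(-539) - 442474 = 539 - 442474 = -441935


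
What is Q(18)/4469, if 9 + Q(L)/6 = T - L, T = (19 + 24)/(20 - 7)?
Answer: -1848/58097 ≈ -0.031809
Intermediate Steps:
T = 43/13 ≈ 3.3077
Q(L) = -444/13 - 6*L (Q(L) = -54 + 6*(43/13 - L) = -54 + (258/13 - 6*L) = -444/13 - 6*L)
Q(18)/4469 = (-444/13 - 6*18)/4469 = (-444/13 - 108)*(1/4469) = -1848/13*1/4469 = -1848/58097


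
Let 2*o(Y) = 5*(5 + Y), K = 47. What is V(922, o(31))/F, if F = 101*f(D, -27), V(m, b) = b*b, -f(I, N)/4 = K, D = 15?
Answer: -2025/4747 ≈ -0.42659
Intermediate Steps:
o(Y) = 25/2 + 5*Y/2 (o(Y) = (5*(5 + Y))/2 = (25 + 5*Y)/2 = 25/2 + 5*Y/2)
f(I, N) = -188 (f(I, N) = -4*47 = -188)
V(m, b) = b²
F = -18988 (F = 101*(-188) = -18988)
V(922, o(31))/F = (25/2 + (5/2)*31)²/(-18988) = (25/2 + 155/2)²*(-1/18988) = 90²*(-1/18988) = 8100*(-1/18988) = -2025/4747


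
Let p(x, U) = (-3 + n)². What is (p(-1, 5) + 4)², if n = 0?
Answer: 169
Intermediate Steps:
p(x, U) = 9 (p(x, U) = (-3 + 0)² = (-3)² = 9)
(p(-1, 5) + 4)² = (9 + 4)² = 13² = 169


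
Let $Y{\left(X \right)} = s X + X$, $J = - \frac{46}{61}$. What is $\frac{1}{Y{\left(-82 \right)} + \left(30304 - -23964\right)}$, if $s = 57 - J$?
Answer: $\frac{61}{3016460} \approx 2.0222 \cdot 10^{-5}$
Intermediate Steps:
$J = - \frac{46}{61}$ ($J = \left(-46\right) \frac{1}{61} = - \frac{46}{61} \approx -0.7541$)
$s = \frac{3523}{61}$ ($s = 57 - - \frac{46}{61} = 57 + \frac{46}{61} = \frac{3523}{61} \approx 57.754$)
$Y{\left(X \right)} = \frac{3584 X}{61}$ ($Y{\left(X \right)} = \frac{3523 X}{61} + X = \frac{3584 X}{61}$)
$\frac{1}{Y{\left(-82 \right)} + \left(30304 - -23964\right)} = \frac{1}{\frac{3584}{61} \left(-82\right) + \left(30304 - -23964\right)} = \frac{1}{- \frac{293888}{61} + \left(30304 + 23964\right)} = \frac{1}{- \frac{293888}{61} + 54268} = \frac{1}{\frac{3016460}{61}} = \frac{61}{3016460}$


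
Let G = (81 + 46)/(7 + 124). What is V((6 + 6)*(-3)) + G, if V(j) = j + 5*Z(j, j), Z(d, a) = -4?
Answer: -7209/131 ≈ -55.031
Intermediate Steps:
G = 127/131 ≈ 0.96947
V(j) = -20 + j (V(j) = j + 5*(-4) = j - 20 = -20 + j)
V((6 + 6)*(-3)) + G = (-20 + (6 + 6)*(-3)) + 127/131 = (-20 + 12*(-3)) + 127/131 = (-20 - 36) + 127/131 = -56 + 127/131 = -7209/131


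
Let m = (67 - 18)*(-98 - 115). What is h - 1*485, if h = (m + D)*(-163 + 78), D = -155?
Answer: 899835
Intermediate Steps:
m = -10437 (m = 49*(-213) = -10437)
h = 900320 (h = (-10437 - 155)*(-163 + 78) = -10592*(-85) = 900320)
h - 1*485 = 900320 - 1*485 = 900320 - 485 = 899835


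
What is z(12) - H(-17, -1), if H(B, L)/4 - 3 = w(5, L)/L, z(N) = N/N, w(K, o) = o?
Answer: -15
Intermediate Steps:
z(N) = 1
H(B, L) = 16 (H(B, L) = 12 + 4*(L/L) = 12 + 4*1 = 12 + 4 = 16)
z(12) - H(-17, -1) = 1 - 1*16 = 1 - 16 = -15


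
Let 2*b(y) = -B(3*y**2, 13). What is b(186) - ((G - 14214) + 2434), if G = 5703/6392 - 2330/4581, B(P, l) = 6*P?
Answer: -8772355623251/29281752 ≈ -2.9958e+5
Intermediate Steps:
G = 11232083/29281752 (G = 5703*(1/6392) - 2330*1/4581 = 5703/6392 - 2330/4581 = 11232083/29281752 ≈ 0.38359)
b(y) = -9*y**2 (b(y) = (-6*3*y**2)/2 = (-18*y**2)/2 = -9*y**2)
b(186) - ((G - 14214) + 2434) = -9*186**2 - ((11232083/29281752 - 14214) + 2434) = -9*34596 - (-416199590845/29281752 + 2434) = -311364 - 1*(-344927806477/29281752) = -311364 + 344927806477/29281752 = -8772355623251/29281752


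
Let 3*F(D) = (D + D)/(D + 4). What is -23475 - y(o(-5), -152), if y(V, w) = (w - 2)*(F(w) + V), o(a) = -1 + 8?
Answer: -2474363/111 ≈ -22292.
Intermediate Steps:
o(a) = 7
F(D) = 2*D/(3*(4 + D)) (F(D) = ((D + D)/(D + 4))/3 = ((2*D)/(4 + D))/3 = (2*D/(4 + D))/3 = 2*D/(3*(4 + D)))
y(V, w) = (-2 + w)*(V + 2*w/(3*(4 + w))) (y(V, w) = (w - 2)*(2*w/(3*(4 + w)) + V) = (-2 + w)*(V + 2*w/(3*(4 + w))))
-23475 - y(o(-5), -152) = -23475 - (-4*(-152) + 2*(-152)² + 3*7*(-2 - 152)*(4 - 152))/(3*(4 - 152)) = -23475 - (608 + 2*23104 + 3*7*(-154)*(-148))/(3*(-148)) = -23475 - (-1)*(608 + 46208 + 478632)/(3*148) = -23475 - (-1)*525448/(3*148) = -23475 - 1*(-131362/111) = -23475 + 131362/111 = -2474363/111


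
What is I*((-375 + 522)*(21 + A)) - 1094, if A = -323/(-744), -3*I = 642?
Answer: -83745777/124 ≈ -6.7537e+5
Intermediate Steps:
I = -214 (I = -⅓*642 = -214)
A = 323/744 (A = -323*(-1/744) = 323/744 ≈ 0.43414)
I*((-375 + 522)*(21 + A)) - 1094 = -214*(-375 + 522)*(21 + 323/744) - 1094 = -31458*15947/744 - 1094 = -214*781403/248 - 1094 = -83610121/124 - 1094 = -83745777/124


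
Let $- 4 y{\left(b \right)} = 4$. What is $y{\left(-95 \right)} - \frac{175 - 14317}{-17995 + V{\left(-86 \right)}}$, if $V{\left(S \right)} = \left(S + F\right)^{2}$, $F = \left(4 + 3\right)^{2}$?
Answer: $- \frac{5128}{2771} \approx -1.8506$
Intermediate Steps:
$F = 49$ ($F = 7^{2} = 49$)
$y{\left(b \right)} = -1$ ($y{\left(b \right)} = \left(- \frac{1}{4}\right) 4 = -1$)
$V{\left(S \right)} = \left(49 + S\right)^{2}$ ($V{\left(S \right)} = \left(S + 49\right)^{2} = \left(49 + S\right)^{2}$)
$y{\left(-95 \right)} - \frac{175 - 14317}{-17995 + V{\left(-86 \right)}} = -1 - \frac{175 - 14317}{-17995 + \left(49 - 86\right)^{2}} = -1 - - \frac{14142}{-17995 + \left(-37\right)^{2}} = -1 - - \frac{14142}{-17995 + 1369} = -1 - - \frac{14142}{-16626} = -1 - \left(-14142\right) \left(- \frac{1}{16626}\right) = -1 - \frac{2357}{2771} = - \frac{5128}{2771}$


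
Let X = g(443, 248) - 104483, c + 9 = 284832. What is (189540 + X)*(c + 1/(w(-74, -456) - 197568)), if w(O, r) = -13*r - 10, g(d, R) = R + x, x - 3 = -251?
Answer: 4642949296358093/191650 ≈ 2.4226e+10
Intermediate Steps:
x = -248 (x = 3 - 251 = -248)
c = 284823 (c = -9 + 284832 = 284823)
g(d, R) = -248 + R (g(d, R) = R - 248 = -248 + R)
X = -104483 (X = (-248 + 248) - 104483 = 0 - 104483 = -104483)
w(O, r) = -10 - 13*r
(189540 + X)*(c + 1/(w(-74, -456) - 197568)) = (189540 - 104483)*(284823 + 1/((-10 - 13*(-456)) - 197568)) = 85057*(284823 + 1/((-10 + 5928) - 197568)) = 85057*(284823 + 1/(5918 - 197568)) = 85057*(284823 + 1/(-191650)) = 85057*(284823 - 1/191650) = 85057*(54586327949/191650) = 4642949296358093/191650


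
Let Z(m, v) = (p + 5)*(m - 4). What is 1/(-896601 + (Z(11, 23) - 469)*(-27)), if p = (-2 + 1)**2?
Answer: -1/885072 ≈ -1.1299e-6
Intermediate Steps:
p = 1 (p = (-1)**2 = 1)
Z(m, v) = -24 + 6*m (Z(m, v) = (1 + 5)*(m - 4) = 6*(-4 + m) = -24 + 6*m)
1/(-896601 + (Z(11, 23) - 469)*(-27)) = 1/(-896601 + ((-24 + 6*11) - 469)*(-27)) = 1/(-896601 + ((-24 + 66) - 469)*(-27)) = 1/(-896601 + (42 - 469)*(-27)) = 1/(-896601 - 427*(-27)) = 1/(-896601 + 11529) = 1/(-885072) = -1/885072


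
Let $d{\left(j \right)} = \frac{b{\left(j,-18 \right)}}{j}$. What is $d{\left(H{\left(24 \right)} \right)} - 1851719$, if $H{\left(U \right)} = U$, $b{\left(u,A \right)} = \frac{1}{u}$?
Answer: $- \frac{1066590143}{576} \approx -1.8517 \cdot 10^{6}$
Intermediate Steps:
$d{\left(j \right)} = \frac{1}{j^{2}}$ ($d{\left(j \right)} = \frac{1}{j j} = \frac{1}{j^{2}}$)
$d{\left(H{\left(24 \right)} \right)} - 1851719 = \frac{1}{576} - 1851719 = - \frac{1066590143}{576}$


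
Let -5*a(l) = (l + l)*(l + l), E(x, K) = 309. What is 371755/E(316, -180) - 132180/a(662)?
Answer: 162970452745/135417396 ≈ 1203.5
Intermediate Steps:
a(l) = -4*l²/5 (a(l) = -(l + l)*(l + l)/5 = -2*l*2*l/5 = -4*l²/5)
371755/E(316, -180) - 132180/a(662) = 371755/309 - 132180/((-⅘*662²)) = 371755*(1/309) - 132180/((-⅘*438244)) = 371755/309 - 132180/(-1752976/5) = 371755/309 - 132180*(-5/1752976) = 371755/309 + 165225/438244 = 162970452745/135417396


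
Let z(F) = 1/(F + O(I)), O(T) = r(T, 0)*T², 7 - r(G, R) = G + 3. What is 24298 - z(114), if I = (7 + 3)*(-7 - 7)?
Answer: 68581445171/2822514 ≈ 24298.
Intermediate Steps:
r(G, R) = 4 - G (r(G, R) = 7 - (G + 3) = 7 - (3 + G) = 7 + (-3 - G) = 4 - G)
I = -140 (I = 10*(-14) = -140)
O(T) = T²*(4 - T) (O(T) = (4 - T)*T² = T²*(4 - T))
z(F) = 1/(2822400 + F) (z(F) = 1/(F + (-140)²*(4 - 1*(-140))) = 1/(F + 19600*(4 + 140)) = 1/(F + 19600*144) = 1/(F + 2822400) = 1/(2822400 + F))
24298 - z(114) = 24298 - 1/(2822400 + 114) = 24298 - 1/2822514 = 68581445171/2822514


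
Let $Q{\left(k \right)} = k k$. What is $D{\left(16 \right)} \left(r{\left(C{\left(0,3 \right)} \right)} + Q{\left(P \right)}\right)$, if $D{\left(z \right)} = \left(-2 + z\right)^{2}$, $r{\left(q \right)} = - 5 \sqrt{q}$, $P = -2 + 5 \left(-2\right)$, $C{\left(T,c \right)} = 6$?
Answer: $28224 - 980 \sqrt{6} \approx 25824.0$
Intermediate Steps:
$P = -12$ ($P = -2 - 10 = -12$)
$Q{\left(k \right)} = k^{2}$
$D{\left(16 \right)} \left(r{\left(C{\left(0,3 \right)} \right)} + Q{\left(P \right)}\right) = \left(-2 + 16\right)^{2} \left(- 5 \sqrt{6} + \left(-12\right)^{2}\right) = 14^{2} \left(- 5 \sqrt{6} + 144\right) = 196 \left(144 - 5 \sqrt{6}\right) = 28224 - 980 \sqrt{6}$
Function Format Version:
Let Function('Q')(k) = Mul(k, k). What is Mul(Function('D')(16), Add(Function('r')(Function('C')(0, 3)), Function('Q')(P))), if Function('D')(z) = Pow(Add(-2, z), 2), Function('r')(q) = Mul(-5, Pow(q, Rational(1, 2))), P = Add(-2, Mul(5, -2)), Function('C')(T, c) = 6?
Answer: Add(28224, Mul(-980, Pow(6, Rational(1, 2)))) ≈ 25824.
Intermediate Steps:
P = -12 (P = Add(-2, -10) = -12)
Function('Q')(k) = Pow(k, 2)
Mul(Function('D')(16), Add(Function('r')(Function('C')(0, 3)), Function('Q')(P))) = Mul(Pow(Add(-2, 16), 2), Add(Mul(-5, Pow(6, Rational(1, 2))), Pow(-12, 2))) = Mul(Pow(14, 2), Add(Mul(-5, Pow(6, Rational(1, 2))), 144)) = Mul(196, Add(144, Mul(-5, Pow(6, Rational(1, 2))))) = Add(28224, Mul(-980, Pow(6, Rational(1, 2))))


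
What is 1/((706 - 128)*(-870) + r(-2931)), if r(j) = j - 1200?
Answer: -1/506991 ≈ -1.9724e-6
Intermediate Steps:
r(j) = -1200 + j
1/((706 - 128)*(-870) + r(-2931)) = 1/((706 - 128)*(-870) + (-1200 - 2931)) = 1/(578*(-870) - 4131) = 1/(-502860 - 4131) = 1/(-506991) = -1/506991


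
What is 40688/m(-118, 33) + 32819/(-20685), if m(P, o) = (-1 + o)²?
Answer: 50501539/1323840 ≈ 38.148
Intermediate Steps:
40688/m(-118, 33) + 32819/(-20685) = 40688/((-1 + 33)²) + 32819/(-20685) = 40688/(32²) + 32819*(-1/20685) = 40688/1024 - 32819/20685 = 40688*(1/1024) - 32819/20685 = 2543/64 - 32819/20685 = 50501539/1323840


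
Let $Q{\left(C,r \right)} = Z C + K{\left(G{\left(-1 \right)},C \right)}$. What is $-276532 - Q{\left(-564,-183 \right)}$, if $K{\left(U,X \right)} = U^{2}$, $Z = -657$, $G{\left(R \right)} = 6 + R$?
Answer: $-647105$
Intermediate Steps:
$Q{\left(C,r \right)} = 25 - 657 C$ ($Q{\left(C,r \right)} = - 657 C + \left(6 - 1\right)^{2} = - 657 C + 5^{2} = - 657 C + 25 = 25 - 657 C$)
$-276532 - Q{\left(-564,-183 \right)} = -276532 - \left(25 - -370548\right) = -276532 - \left(25 + 370548\right) = -276532 - 370573 = -647105$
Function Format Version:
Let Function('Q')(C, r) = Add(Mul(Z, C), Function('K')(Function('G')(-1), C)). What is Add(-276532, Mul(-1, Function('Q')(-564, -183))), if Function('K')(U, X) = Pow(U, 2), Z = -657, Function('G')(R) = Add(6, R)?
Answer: -647105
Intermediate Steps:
Function('Q')(C, r) = Add(25, Mul(-657, C)) (Function('Q')(C, r) = Add(Mul(-657, C), Pow(Add(6, -1), 2)) = Add(Mul(-657, C), Pow(5, 2)) = Add(Mul(-657, C), 25) = Add(25, Mul(-657, C)))
Add(-276532, Mul(-1, Function('Q')(-564, -183))) = Add(-276532, Mul(-1, Add(25, Mul(-657, -564)))) = Add(-276532, Mul(-1, Add(25, 370548))) = Add(-276532, Mul(-1, 370573)) = Add(-276532, -370573) = -647105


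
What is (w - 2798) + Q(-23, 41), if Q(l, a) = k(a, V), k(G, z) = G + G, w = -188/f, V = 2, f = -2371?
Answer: -6439448/2371 ≈ -2715.9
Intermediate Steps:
w = 188/2371 (w = -188/(-2371) = -188*(-1/2371) = 188/2371 ≈ 0.079291)
k(G, z) = 2*G
Q(l, a) = 2*a
(w - 2798) + Q(-23, 41) = (188/2371 - 2798) + 2*41 = -6633870/2371 + 82 = -6439448/2371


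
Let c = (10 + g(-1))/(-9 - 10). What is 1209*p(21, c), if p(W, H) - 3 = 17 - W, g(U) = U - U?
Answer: -1209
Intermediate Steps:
g(U) = 0
c = -10/19 (c = (10 + 0)/(-9 - 10) = 10/(-19) = 10*(-1/19) = -10/19 ≈ -0.52632)
p(W, H) = 20 - W (p(W, H) = 3 + (17 - W) = 20 - W)
1209*p(21, c) = 1209*(20 - 1*21) = 1209*(20 - 21) = 1209*(-1) = -1209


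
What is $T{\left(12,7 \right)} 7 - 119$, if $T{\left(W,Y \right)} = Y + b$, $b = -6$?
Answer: $-112$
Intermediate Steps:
$T{\left(W,Y \right)} = -6 + Y$ ($T{\left(W,Y \right)} = Y - 6 = -6 + Y$)
$T{\left(12,7 \right)} 7 - 119 = \left(-6 + 7\right) 7 - 119 = 1 \cdot 7 - 119 = 7 - 119 = -112$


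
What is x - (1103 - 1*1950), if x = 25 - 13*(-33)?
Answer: 1301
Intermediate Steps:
x = 454 (x = 25 + 429 = 454)
x - (1103 - 1*1950) = 454 - (1103 - 1*1950) = 454 - (1103 - 1950) = 454 - 1*(-847) = 454 + 847 = 1301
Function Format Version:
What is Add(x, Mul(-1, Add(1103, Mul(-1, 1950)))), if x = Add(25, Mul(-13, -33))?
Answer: 1301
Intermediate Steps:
x = 454 (x = Add(25, 429) = 454)
Add(x, Mul(-1, Add(1103, Mul(-1, 1950)))) = Add(454, Mul(-1, Add(1103, Mul(-1, 1950)))) = Add(454, Mul(-1, Add(1103, -1950))) = Add(454, Mul(-1, -847)) = Add(454, 847) = 1301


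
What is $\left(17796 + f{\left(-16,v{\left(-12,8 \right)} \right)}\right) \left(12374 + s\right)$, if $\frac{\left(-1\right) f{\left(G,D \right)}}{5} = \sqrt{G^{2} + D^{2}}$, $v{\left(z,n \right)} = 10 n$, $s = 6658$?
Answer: $338693472 - 1522560 \sqrt{26} \approx 3.3093 \cdot 10^{8}$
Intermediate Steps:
$f{\left(G,D \right)} = - 5 \sqrt{D^{2} + G^{2}}$ ($f{\left(G,D \right)} = - 5 \sqrt{G^{2} + D^{2}} = - 5 \sqrt{D^{2} + G^{2}}$)
$\left(17796 + f{\left(-16,v{\left(-12,8 \right)} \right)}\right) \left(12374 + s\right) = \left(17796 - 5 \sqrt{\left(10 \cdot 8\right)^{2} + \left(-16\right)^{2}}\right) \left(12374 + 6658\right) = \left(17796 - 5 \sqrt{80^{2} + 256}\right) 19032 = \left(17796 - 5 \sqrt{6400 + 256}\right) 19032 = \left(17796 - 5 \sqrt{6656}\right) 19032 = \left(17796 - 5 \cdot 16 \sqrt{26}\right) 19032 = \left(17796 - 80 \sqrt{26}\right) 19032 = 338693472 - 1522560 \sqrt{26}$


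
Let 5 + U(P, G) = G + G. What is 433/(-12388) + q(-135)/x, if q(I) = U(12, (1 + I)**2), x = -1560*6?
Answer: -37405733/9662640 ≈ -3.8712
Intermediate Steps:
x = -9360
U(P, G) = -5 + 2*G (U(P, G) = -5 + (G + G) = -5 + 2*G)
q(I) = -5 + 2*(1 + I)**2
433/(-12388) + q(-135)/x = 433/(-12388) + (-5 + 2*(1 - 135)**2)/(-9360) = 433*(-1/12388) + (-5 + 2*(-134)**2)*(-1/9360) = -433/12388 + (-5 + 2*17956)*(-1/9360) = -433/12388 + (-5 + 35912)*(-1/9360) = -433/12388 + 35907*(-1/9360) = -433/12388 - 11969/3120 = -37405733/9662640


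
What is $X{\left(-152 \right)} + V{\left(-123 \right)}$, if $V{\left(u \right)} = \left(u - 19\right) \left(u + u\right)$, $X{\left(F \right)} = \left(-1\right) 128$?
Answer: $34804$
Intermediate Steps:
$X{\left(F \right)} = -128$
$V{\left(u \right)} = 2 u \left(-19 + u\right)$ ($V{\left(u \right)} = \left(-19 + u\right) 2 u = 2 u \left(-19 + u\right)$)
$X{\left(-152 \right)} + V{\left(-123 \right)} = -128 + 2 \left(-123\right) \left(-19 - 123\right) = -128 + 2 \left(-123\right) \left(-142\right) = -128 + 34932 = 34804$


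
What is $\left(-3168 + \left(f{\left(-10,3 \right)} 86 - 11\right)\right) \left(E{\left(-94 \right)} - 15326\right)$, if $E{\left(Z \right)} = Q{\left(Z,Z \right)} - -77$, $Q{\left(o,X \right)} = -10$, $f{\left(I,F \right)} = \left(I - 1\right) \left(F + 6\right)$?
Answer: $178423487$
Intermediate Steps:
$f{\left(I,F \right)} = \left(-1 + I\right) \left(6 + F\right)$
$E{\left(Z \right)} = 67$ ($E{\left(Z \right)} = -10 - -77 = -10 + 77 = 67$)
$\left(-3168 + \left(f{\left(-10,3 \right)} 86 - 11\right)\right) \left(E{\left(-94 \right)} - 15326\right) = \left(-3168 + \left(\left(-6 - 3 + 6 \left(-10\right) + 3 \left(-10\right)\right) 86 - 11\right)\right) \left(67 - 15326\right) = \left(-3168 + \left(\left(-6 - 3 - 60 - 30\right) 86 - 11\right)\right) \left(-15259\right) = \left(-3168 - 8525\right) \left(-15259\right) = \left(-11693\right) \left(-15259\right) = 178423487$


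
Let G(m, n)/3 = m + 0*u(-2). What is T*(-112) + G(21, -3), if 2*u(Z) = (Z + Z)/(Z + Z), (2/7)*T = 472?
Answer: -184961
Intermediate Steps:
T = 1652 (T = (7/2)*472 = 1652)
u(Z) = ½ (u(Z) = ((Z + Z)/(Z + Z))/2 = ((2*Z)/((2*Z)))/2 = ((2*Z)*(1/(2*Z)))/2 = (½)*1 = ½)
G(m, n) = 3*m (G(m, n) = 3*(m + 0*(½)) = 3*(m + 0) = 3*m)
T*(-112) + G(21, -3) = 1652*(-112) + 3*21 = -185024 + 63 = -184961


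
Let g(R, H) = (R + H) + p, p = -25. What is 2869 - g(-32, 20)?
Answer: 2906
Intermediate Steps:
g(R, H) = -25 + H + R (g(R, H) = (R + H) - 25 = (H + R) - 25 = -25 + H + R)
2869 - g(-32, 20) = 2869 - (-25 + 20 - 32) = 2869 - 1*(-37) = 2869 + 37 = 2906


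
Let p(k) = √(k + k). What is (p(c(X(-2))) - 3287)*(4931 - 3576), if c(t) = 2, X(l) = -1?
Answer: -4451175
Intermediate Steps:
p(k) = √2*√k (p(k) = √(2*k) = √2*√k)
(p(c(X(-2))) - 3287)*(4931 - 3576) = (√2*√2 - 3287)*(4931 - 3576) = (2 - 3287)*1355 = -3285*1355 = -4451175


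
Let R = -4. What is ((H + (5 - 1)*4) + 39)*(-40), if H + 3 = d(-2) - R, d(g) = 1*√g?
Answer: -2240 - 40*I*√2 ≈ -2240.0 - 56.569*I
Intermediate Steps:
d(g) = √g
H = 1 + I*√2 (H = -3 + (√(-2) - 1*(-4)) = -3 + (I*√2 + 4) = -3 + (4 + I*√2) = 1 + I*√2 ≈ 1.0 + 1.4142*I)
((H + (5 - 1)*4) + 39)*(-40) = (((1 + I*√2) + (5 - 1)*4) + 39)*(-40) = (((1 + I*√2) + 4*4) + 39)*(-40) = (((1 + I*√2) + 16) + 39)*(-40) = ((17 + I*√2) + 39)*(-40) = (56 + I*√2)*(-40) = -2240 - 40*I*√2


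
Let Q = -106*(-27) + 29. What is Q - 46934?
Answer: -44043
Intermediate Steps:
Q = 2891 (Q = 2862 + 29 = 2891)
Q - 46934 = 2891 - 46934 = -44043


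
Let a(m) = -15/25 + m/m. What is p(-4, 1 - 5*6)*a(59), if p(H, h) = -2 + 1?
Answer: -2/5 ≈ -0.40000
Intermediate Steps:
p(H, h) = -1
a(m) = 2/5 (a(m) = -15*1/25 + 1 = -3/5 + 1 = 2/5)
p(-4, 1 - 5*6)*a(59) = -1*2/5 = -2/5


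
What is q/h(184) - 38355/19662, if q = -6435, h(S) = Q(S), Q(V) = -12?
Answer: 7003595/13108 ≈ 534.30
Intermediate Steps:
h(S) = -12
q/h(184) - 38355/19662 = -6435/(-12) - 38355/19662 = -6435*(-1/12) - 38355*1/19662 = 2145/4 - 12785/6554 = 7003595/13108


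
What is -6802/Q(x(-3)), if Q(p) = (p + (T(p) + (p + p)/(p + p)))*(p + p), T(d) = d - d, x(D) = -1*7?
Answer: -3401/42 ≈ -80.976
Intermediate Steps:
x(D) = -7
T(d) = 0
Q(p) = 2*p*(1 + p) (Q(p) = (p + (0 + (p + p)/(p + p)))*(p + p) = (p + (0 + (2*p)/((2*p))))*(2*p) = (p + (0 + (2*p)*(1/(2*p))))*(2*p) = (p + (0 + 1))*(2*p) = (p + 1)*(2*p) = (1 + p)*(2*p) = 2*p*(1 + p))
-6802/Q(x(-3)) = -6802*(-1/(14*(1 - 7))) = -6802/(2*(-7)*(-6)) = -6802/84 = -6802*1/84 = -3401/42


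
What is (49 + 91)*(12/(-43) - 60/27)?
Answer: -135520/387 ≈ -350.18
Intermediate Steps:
(49 + 91)*(12/(-43) - 60/27) = 140*(12*(-1/43) - 60*1/27) = 140*(-12/43 - 20/9) = 140*(-968/387) = -135520/387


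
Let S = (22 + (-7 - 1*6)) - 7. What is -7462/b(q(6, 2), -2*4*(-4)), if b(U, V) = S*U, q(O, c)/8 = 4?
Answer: -3731/32 ≈ -116.59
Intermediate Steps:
q(O, c) = 32 (q(O, c) = 8*4 = 32)
S = 2 (S = (22 + (-7 - 6)) - 7 = (22 - 13) - 7 = 9 - 7 = 2)
b(U, V) = 2*U
-7462/b(q(6, 2), -2*4*(-4)) = -7462/(2*32) = -7462/64 = -7462*1/64 = -3731/32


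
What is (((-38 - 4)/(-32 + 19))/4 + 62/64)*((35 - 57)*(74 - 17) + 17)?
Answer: -914143/416 ≈ -2197.5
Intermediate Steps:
(((-38 - 4)/(-32 + 19))/4 + 62/64)*((35 - 57)*(74 - 17) + 17) = (-42/(-13)*(1/4) + 62*(1/64))*(-22*57 + 17) = (-42*(-1/13)*(1/4) + 31/32)*(-1254 + 17) = ((42/13)*(1/4) + 31/32)*(-1237) = (21/26 + 31/32)*(-1237) = (739/416)*(-1237) = -914143/416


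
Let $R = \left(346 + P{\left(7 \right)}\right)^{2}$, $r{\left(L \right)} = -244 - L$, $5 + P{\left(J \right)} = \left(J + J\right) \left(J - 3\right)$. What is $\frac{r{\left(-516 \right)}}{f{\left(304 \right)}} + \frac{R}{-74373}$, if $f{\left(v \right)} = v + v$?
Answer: $- \frac{4724801}{2826174} \approx -1.6718$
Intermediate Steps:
$P{\left(J \right)} = -5 + 2 J \left(-3 + J\right)$ ($P{\left(J \right)} = -5 + \left(J + J\right) \left(J - 3\right) = -5 + 2 J \left(-3 + J\right)$)
$f{\left(v \right)} = 2 v$
$R = 157609$ ($R = \left(346 - \left(47 - 98\right)\right)^{2} = \left(346 - -51\right)^{2} = \left(346 + 51\right)^{2} = 397^{2} = 157609$)
$\frac{r{\left(-516 \right)}}{f{\left(304 \right)}} + \frac{R}{-74373} = \frac{-244 - -516}{2 \cdot 304} + \frac{157609}{-74373} = \frac{-244 + 516}{608} + 157609 \left(- \frac{1}{74373}\right) = 272 \cdot \frac{1}{608} - \frac{157609}{74373} = \frac{17}{38} - \frac{157609}{74373} = - \frac{4724801}{2826174}$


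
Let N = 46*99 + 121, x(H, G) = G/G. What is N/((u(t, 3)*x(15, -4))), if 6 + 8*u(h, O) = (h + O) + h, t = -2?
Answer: -37400/7 ≈ -5342.9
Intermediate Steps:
x(H, G) = 1
u(h, O) = -¾ + h/4 + O/8 (u(h, O) = -¾ + ((h + O) + h)/8 = -¾ + ((O + h) + h)/8 = -¾ + (O + 2*h)/8 = -¾ + (h/4 + O/8) = -¾ + h/4 + O/8)
N = 4675 (N = 4554 + 121 = 4675)
N/((u(t, 3)*x(15, -4))) = 4675/(((-¾ + (¼)*(-2) + (⅛)*3)*1)) = 4675/(((-¾ - ½ + 3/8)*1)) = 4675/((-7/8*1)) = 4675/(-7/8) = 4675*(-8/7) = -37400/7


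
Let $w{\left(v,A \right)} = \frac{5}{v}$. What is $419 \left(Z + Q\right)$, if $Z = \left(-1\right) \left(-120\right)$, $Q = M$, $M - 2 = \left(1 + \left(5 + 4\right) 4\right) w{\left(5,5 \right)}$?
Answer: $66621$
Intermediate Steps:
$M = 39$ ($M = 2 + \left(1 + \left(5 + 4\right) 4\right) \frac{5}{5} = 2 + \left(1 + 9 \cdot 4\right) 5 \cdot \frac{1}{5} = 2 + \left(1 + 36\right) 1 = 2 + 37 \cdot 1 = 2 + 37 = 39$)
$Q = 39$
$Z = 120$
$419 \left(Z + Q\right) = 419 \left(120 + 39\right) = 419 \cdot 159 = 66621$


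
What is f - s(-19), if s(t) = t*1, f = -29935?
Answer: -29916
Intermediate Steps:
s(t) = t
f - s(-19) = -29935 - 1*(-19) = -29935 + 19 = -29916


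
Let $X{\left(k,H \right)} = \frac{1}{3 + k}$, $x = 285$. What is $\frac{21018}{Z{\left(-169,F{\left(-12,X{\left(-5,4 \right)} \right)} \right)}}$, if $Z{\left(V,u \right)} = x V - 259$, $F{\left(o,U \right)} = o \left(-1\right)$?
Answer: $- \frac{10509}{24212} \approx -0.43404$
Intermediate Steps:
$F{\left(o,U \right)} = - o$
$Z{\left(V,u \right)} = -259 + 285 V$ ($Z{\left(V,u \right)} = 285 V - 259 = -259 + 285 V$)
$\frac{21018}{Z{\left(-169,F{\left(-12,X{\left(-5,4 \right)} \right)} \right)}} = \frac{21018}{-259 + 285 \left(-169\right)} = \frac{21018}{-259 - 48165} = \frac{21018}{-48424} = 21018 \left(- \frac{1}{48424}\right) = - \frac{10509}{24212}$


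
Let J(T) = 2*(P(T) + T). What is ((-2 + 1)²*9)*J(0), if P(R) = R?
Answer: 0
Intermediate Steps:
J(T) = 4*T (J(T) = 2*(T + T) = 2*(2*T) = 4*T)
((-2 + 1)²*9)*J(0) = ((-2 + 1)²*9)*(4*0) = ((-1)²*9)*0 = (1*9)*0 = 9*0 = 0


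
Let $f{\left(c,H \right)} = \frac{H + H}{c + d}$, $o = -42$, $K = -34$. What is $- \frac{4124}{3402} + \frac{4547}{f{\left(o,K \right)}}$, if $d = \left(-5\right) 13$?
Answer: $\frac{827445613}{115668} \approx 7153.6$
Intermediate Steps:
$d = -65$
$f{\left(c,H \right)} = \frac{2 H}{-65 + c}$ ($f{\left(c,H \right)} = \frac{H + H}{c - 65} = \frac{2 H}{-65 + c}$)
$- \frac{4124}{3402} + \frac{4547}{f{\left(o,K \right)}} = - \frac{4124}{3402} + \frac{4547}{2 \left(-34\right) \frac{1}{-65 - 42}} = \left(-4124\right) \frac{1}{3402} + \frac{4547}{2 \left(-34\right) \frac{1}{-107}} = - \frac{2062}{1701} + \frac{4547}{2 \left(-34\right) \left(- \frac{1}{107}\right)} = - \frac{2062}{1701} + \frac{4547}{\frac{68}{107}} = - \frac{2062}{1701} + 4547 \cdot \frac{107}{68} = - \frac{2062}{1701} + \frac{486529}{68} = \frac{827445613}{115668}$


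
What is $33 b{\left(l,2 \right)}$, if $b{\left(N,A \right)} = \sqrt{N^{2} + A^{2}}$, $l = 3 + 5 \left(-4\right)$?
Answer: $33 \sqrt{293} \approx 564.87$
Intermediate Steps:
$l = -17$ ($l = 3 - 20 = -17$)
$b{\left(N,A \right)} = \sqrt{A^{2} + N^{2}}$
$33 b{\left(l,2 \right)} = 33 \sqrt{2^{2} + \left(-17\right)^{2}} = 33 \sqrt{4 + 289} = 33 \sqrt{293}$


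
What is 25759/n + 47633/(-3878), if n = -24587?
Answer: -1271045973/95348386 ≈ -13.331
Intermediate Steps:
25759/n + 47633/(-3878) = 25759/(-24587) + 47633/(-3878) = 25759*(-1/24587) + 47633*(-1/3878) = -25759/24587 - 47633/3878 = -1271045973/95348386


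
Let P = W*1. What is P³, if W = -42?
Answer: -74088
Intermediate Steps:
P = -42 (P = -42*1 = -42)
P³ = (-42)³ = -74088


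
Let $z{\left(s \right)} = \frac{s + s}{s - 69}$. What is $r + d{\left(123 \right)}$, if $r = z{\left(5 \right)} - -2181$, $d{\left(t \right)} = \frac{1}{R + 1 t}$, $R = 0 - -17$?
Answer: $\frac{2442553}{1120} \approx 2180.9$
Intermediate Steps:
$R = 17$ ($R = 0 + 17 = 17$)
$d{\left(t \right)} = \frac{1}{17 + t}$ ($d{\left(t \right)} = \frac{1}{17 + 1 t} = \frac{1}{17 + t}$)
$z{\left(s \right)} = \frac{2 s}{-69 + s}$
$r = \frac{69787}{32}$ ($r = 2 \cdot 5 \frac{1}{-69 + 5} - -2181 = 2 \cdot 5 \frac{1}{-64} + 2181 = 2 \cdot 5 \left(- \frac{1}{64}\right) + 2181 = - \frac{5}{32} + 2181 = \frac{69787}{32} \approx 2180.8$)
$r + d{\left(123 \right)} = \frac{69787}{32} + \frac{1}{17 + 123} = \frac{69787}{32} + \frac{1}{140} = \frac{2442553}{1120}$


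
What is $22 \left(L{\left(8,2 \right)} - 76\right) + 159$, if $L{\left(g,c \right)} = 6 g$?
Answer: $-457$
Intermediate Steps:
$22 \left(L{\left(8,2 \right)} - 76\right) + 159 = 22 \left(6 \cdot 8 - 76\right) + 159 = 22 \left(48 - 76\right) + 159 = 22 \left(-28\right) + 159 = -616 + 159 = -457$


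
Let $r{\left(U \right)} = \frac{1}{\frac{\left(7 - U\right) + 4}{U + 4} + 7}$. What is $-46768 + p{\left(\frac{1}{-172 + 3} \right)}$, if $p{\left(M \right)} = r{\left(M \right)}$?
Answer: $- \frac{20531107}{439} \approx -46768.0$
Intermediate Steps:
$r{\left(U \right)} = \frac{1}{7 + \frac{11 - U}{4 + U}}$ ($r{\left(U \right)} = \frac{1}{\frac{11 - U}{4 + U} + 7} = \frac{1}{7 + \frac{11 - U}{4 + U}}$)
$p{\left(M \right)} = \frac{4 + M}{3 \left(13 + 2 M\right)}$
$-46768 + p{\left(\frac{1}{-172 + 3} \right)} = -46768 + \frac{4 + \frac{1}{-172 + 3}}{3 \left(13 + \frac{2}{-172 + 3}\right)} = -46768 + \frac{4 + \frac{1}{-169}}{3 \left(13 + \frac{2}{-169}\right)} = -46768 + \frac{4 - \frac{1}{169}}{3 \left(13 + 2 \left(- \frac{1}{169}\right)\right)} = -46768 + \frac{1}{3} \frac{1}{13 - \frac{2}{169}} \cdot \frac{675}{169} = -46768 + \frac{1}{3} \frac{1}{\frac{2195}{169}} \cdot \frac{675}{169} = -46768 + \frac{1}{3} \cdot \frac{169}{2195} \cdot \frac{675}{169} = -46768 + \frac{45}{439} = - \frac{20531107}{439}$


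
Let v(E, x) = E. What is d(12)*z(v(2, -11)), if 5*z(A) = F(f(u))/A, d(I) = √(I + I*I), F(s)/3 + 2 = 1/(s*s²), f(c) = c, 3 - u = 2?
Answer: -3*√39/5 ≈ -3.7470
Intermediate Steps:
u = 1 (u = 3 - 1*2 = 3 - 2 = 1)
F(s) = -6 + 3/s³ (F(s) = -6 + 3/((s*s²)) = -6 + 3/(s³) = -6 + 3/s³)
d(I) = √(I + I²)
z(A) = -3/(5*A) (z(A) = ((-6 + 3/1³)/A)/5 = ((-6 + 3*1)/A)/5 = ((-6 + 3)/A)/5 = (-3/A)/5 = -3/(5*A))
d(12)*z(v(2, -11)) = √(12*(1 + 12))*(-⅗/2) = √(12*13)*(-⅗*½) = √156*(-3/10) = (2*√39)*(-3/10) = -3*√39/5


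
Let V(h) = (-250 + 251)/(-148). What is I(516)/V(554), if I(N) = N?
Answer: -76368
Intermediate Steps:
V(h) = -1/148 (V(h) = 1*(-1/148) = -1/148)
I(516)/V(554) = 516/(-1/148) = 516*(-148) = -76368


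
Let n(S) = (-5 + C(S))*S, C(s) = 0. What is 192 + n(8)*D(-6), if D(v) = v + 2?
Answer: 352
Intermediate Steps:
D(v) = 2 + v
n(S) = -5*S (n(S) = (-5 + 0)*S = -5*S)
192 + n(8)*D(-6) = 192 + (-5*8)*(2 - 6) = 192 - 40*(-4) = 192 + 160 = 352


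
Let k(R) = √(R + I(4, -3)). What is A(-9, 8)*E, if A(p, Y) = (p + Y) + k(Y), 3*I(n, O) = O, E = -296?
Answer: 296 - 296*√7 ≈ -487.14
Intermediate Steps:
I(n, O) = O/3
k(R) = √(-1 + R) (k(R) = √(R + (⅓)*(-3)) = √(R - 1) = √(-1 + R))
A(p, Y) = Y + p + √(-1 + Y) (A(p, Y) = (p + Y) + √(-1 + Y) = (Y + p) + √(-1 + Y) = Y + p + √(-1 + Y))
A(-9, 8)*E = (8 - 9 + √(-1 + 8))*(-296) = (8 - 9 + √7)*(-296) = (-1 + √7)*(-296) = 296 - 296*√7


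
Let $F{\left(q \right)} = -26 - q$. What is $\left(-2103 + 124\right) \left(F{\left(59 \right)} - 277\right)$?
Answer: $716398$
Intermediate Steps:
$\left(-2103 + 124\right) \left(F{\left(59 \right)} - 277\right) = \left(-2103 + 124\right) \left(\left(-26 - 59\right) - 277\right) = - 1979 \left(\left(-26 - 59\right) - 277\right) = - 1979 \left(-85 - 277\right) = \left(-1979\right) \left(-362\right) = 716398$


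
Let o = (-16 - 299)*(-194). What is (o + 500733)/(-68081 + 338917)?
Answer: 561843/270836 ≈ 2.0745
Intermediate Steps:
o = 61110 (o = -315*(-194) = 61110)
(o + 500733)/(-68081 + 338917) = (61110 + 500733)/(-68081 + 338917) = 561843/270836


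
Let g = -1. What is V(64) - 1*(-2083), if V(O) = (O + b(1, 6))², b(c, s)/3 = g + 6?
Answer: 8324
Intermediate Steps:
b(c, s) = 15 (b(c, s) = 3*(-1 + 6) = 3*5 = 15)
V(O) = (15 + O)² (V(O) = (O + 15)² = (15 + O)²)
V(64) - 1*(-2083) = (15 + 64)² - 1*(-2083) = 79² + 2083 = 6241 + 2083 = 8324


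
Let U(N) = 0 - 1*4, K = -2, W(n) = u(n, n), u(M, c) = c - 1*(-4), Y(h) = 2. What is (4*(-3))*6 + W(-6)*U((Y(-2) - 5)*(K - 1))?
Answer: -64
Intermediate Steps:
u(M, c) = 4 + c (u(M, c) = c + 4 = 4 + c)
W(n) = 4 + n
U(N) = -4 (U(N) = 0 - 4 = -4)
(4*(-3))*6 + W(-6)*U((Y(-2) - 5)*(K - 1)) = (4*(-3))*6 + (4 - 6)*(-4) = -12*6 - 2*(-4) = -72 + 8 = -64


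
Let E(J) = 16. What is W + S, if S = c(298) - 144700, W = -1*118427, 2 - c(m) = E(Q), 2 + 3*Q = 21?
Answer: -263141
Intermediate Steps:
Q = 19/3 (Q = -⅔ + (⅓)*21 = -⅔ + 7 = 19/3 ≈ 6.3333)
c(m) = -14 (c(m) = 2 - 1*16 = 2 - 16 = -14)
W = -118427
S = -144714 (S = -14 - 144700 = -144714)
W + S = -118427 - 144714 = -263141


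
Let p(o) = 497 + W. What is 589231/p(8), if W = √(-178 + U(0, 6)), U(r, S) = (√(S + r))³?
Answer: 589231/(497 + I*√(178 - 6*√6)) ≈ 1184.8 - 30.464*I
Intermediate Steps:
U(r, S) = (S + r)^(3/2)
W = √(-178 + 6*√6) (W = √(-178 + (6 + 0)^(3/2)) = √(-178 + 6^(3/2)) = √(-178 + 6*√6) ≈ 12.779*I)
p(o) = 497 + √(-178 + 6*√6)
589231/p(8) = 589231/(497 + √(-178 + 6*√6))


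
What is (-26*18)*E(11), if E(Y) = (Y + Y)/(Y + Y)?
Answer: -468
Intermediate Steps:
E(Y) = 1 (E(Y) = (2*Y)/((2*Y)) = (2*Y)*(1/(2*Y)) = 1)
(-26*18)*E(11) = -26*18*1 = -468*1 = -468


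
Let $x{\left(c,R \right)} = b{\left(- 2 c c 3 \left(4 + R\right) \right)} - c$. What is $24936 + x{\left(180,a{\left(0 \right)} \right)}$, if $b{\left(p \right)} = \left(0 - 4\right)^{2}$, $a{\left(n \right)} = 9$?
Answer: $24772$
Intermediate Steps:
$b{\left(p \right)} = 16$ ($b{\left(p \right)} = \left(-4\right)^{2} = 16$)
$x{\left(c,R \right)} = 16 - c$
$24936 + x{\left(180,a{\left(0 \right)} \right)} = 24936 + \left(16 - 180\right) = 24936 - 164 = 24772$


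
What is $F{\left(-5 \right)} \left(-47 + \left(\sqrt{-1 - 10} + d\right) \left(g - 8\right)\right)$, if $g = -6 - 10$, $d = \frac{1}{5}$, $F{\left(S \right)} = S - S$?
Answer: $0$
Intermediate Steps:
$F{\left(S \right)} = 0$
$d = \frac{1}{5} \approx 0.2$
$g = -16$
$F{\left(-5 \right)} \left(-47 + \left(\sqrt{-1 - 10} + d\right) \left(g - 8\right)\right) = 0 \left(-47 + \left(\sqrt{-1 - 10} + \frac{1}{5}\right) \left(-16 - 8\right)\right) = 0 \left(-47 + \left(\sqrt{-11} + \frac{1}{5}\right) \left(-24\right)\right) = 0 \left(-47 + \left(i \sqrt{11} + \frac{1}{5}\right) \left(-24\right)\right) = 0 \left(-47 + \left(\frac{1}{5} + i \sqrt{11}\right) \left(-24\right)\right) = 0 \left(-47 - \left(\frac{24}{5} + 24 i \sqrt{11}\right)\right) = 0 \left(- \frac{259}{5} - 24 i \sqrt{11}\right) = 0$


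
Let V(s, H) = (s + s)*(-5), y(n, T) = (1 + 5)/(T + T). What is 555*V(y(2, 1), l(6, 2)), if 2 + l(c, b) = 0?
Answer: -16650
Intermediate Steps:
y(n, T) = 3/T (y(n, T) = 6/((2*T)) = 6*(1/(2*T)) = 3/T)
l(c, b) = -2 (l(c, b) = -2 + 0 = -2)
V(s, H) = -10*s (V(s, H) = (2*s)*(-5) = -10*s)
555*V(y(2, 1), l(6, 2)) = 555*(-30/1) = 555*(-30) = -16650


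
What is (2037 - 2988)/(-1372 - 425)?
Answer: 317/599 ≈ 0.52921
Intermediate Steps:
(2037 - 2988)/(-1372 - 425) = -951/(-1797) = -951*(-1/1797) = 317/599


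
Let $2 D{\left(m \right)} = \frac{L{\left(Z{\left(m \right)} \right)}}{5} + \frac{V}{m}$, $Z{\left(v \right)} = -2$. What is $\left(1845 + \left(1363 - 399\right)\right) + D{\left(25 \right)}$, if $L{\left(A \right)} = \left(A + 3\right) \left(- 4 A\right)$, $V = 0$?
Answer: $\frac{14049}{5} \approx 2809.8$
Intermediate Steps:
$L{\left(A \right)} = - 4 A \left(3 + A\right)$ ($L{\left(A \right)} = \left(3 + A\right) \left(- 4 A\right) = - 4 A \left(3 + A\right)$)
$D{\left(m \right)} = \frac{4}{5}$ ($D{\left(m \right)} = \frac{\frac{\left(-4\right) \left(-2\right) \left(3 - 2\right)}{5} + \frac{0}{m}}{2} = \frac{\left(-4\right) \left(-2\right) 1 \cdot \frac{1}{5} + 0}{2} = \frac{8 \cdot \frac{1}{5} + 0}{2} = \frac{\frac{8}{5} + 0}{2} = \frac{1}{2} \cdot \frac{8}{5} = \frac{4}{5}$)
$\left(1845 + \left(1363 - 399\right)\right) + D{\left(25 \right)} = \left(1845 + \left(1363 - 399\right)\right) + \frac{4}{5} = \left(1845 + 964\right) + \frac{4}{5} = 2809 + \frac{4}{5} = \frac{14049}{5}$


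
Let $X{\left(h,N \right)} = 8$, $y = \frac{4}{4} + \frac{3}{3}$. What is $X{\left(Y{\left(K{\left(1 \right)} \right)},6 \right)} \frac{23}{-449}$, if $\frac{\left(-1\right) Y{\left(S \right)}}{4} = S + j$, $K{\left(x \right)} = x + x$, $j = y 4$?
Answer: $- \frac{184}{449} \approx -0.4098$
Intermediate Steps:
$y = 2$ ($y = 4 \cdot \frac{1}{4} + 3 \cdot \frac{1}{3} = 1 + 1 = 2$)
$j = 8$ ($j = 2 \cdot 4 = 8$)
$K{\left(x \right)} = 2 x$
$Y{\left(S \right)} = -32 - 4 S$ ($Y{\left(S \right)} = - 4 \left(S + 8\right) = - 4 \left(8 + S\right) = -32 - 4 S$)
$X{\left(Y{\left(K{\left(1 \right)} \right)},6 \right)} \frac{23}{-449} = 8 \frac{23}{-449} = 8 \cdot 23 \left(- \frac{1}{449}\right) = 8 \left(- \frac{23}{449}\right) = - \frac{184}{449}$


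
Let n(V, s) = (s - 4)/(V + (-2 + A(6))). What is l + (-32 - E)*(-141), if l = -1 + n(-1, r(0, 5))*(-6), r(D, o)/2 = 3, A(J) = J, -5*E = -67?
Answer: 31982/5 ≈ 6396.4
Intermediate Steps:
E = 67/5 (E = -1/5*(-67) = 67/5 ≈ 13.400)
r(D, o) = 6 (r(D, o) = 2*3 = 6)
n(V, s) = (-4 + s)/(4 + V) (n(V, s) = (s - 4)/(V + (-2 + 6)) = (-4 + s)/(V + 4) = (-4 + s)/(4 + V))
l = -5 (l = -1 + ((-4 + 6)/(4 - 1))*(-6) = -1 + (2/3)*(-6) = -1 - 4 = -5)
l + (-32 - E)*(-141) = -5 + (-32 - 1*67/5)*(-141) = -5 + (-32 - 67/5)*(-141) = -5 - 227/5*(-141) = -5 + 32007/5 = 31982/5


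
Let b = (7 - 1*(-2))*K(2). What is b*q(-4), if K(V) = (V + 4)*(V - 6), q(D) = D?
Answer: 864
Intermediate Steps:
K(V) = (-6 + V)*(4 + V) (K(V) = (4 + V)*(-6 + V) = (-6 + V)*(4 + V))
b = -216 (b = (7 - 1*(-2))*(-24 + 2² - 2*2) = (7 + 2)*(-24 + 4 - 4) = 9*(-24) = -216)
b*q(-4) = -216*(-4) = 864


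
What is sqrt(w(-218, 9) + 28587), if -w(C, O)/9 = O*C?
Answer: sqrt(46245) ≈ 215.05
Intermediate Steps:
w(C, O) = -9*C*O (w(C, O) = -9*O*C = -9*C*O)
sqrt(w(-218, 9) + 28587) = sqrt(-9*(-218)*9 + 28587) = sqrt(17658 + 28587) = sqrt(46245)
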